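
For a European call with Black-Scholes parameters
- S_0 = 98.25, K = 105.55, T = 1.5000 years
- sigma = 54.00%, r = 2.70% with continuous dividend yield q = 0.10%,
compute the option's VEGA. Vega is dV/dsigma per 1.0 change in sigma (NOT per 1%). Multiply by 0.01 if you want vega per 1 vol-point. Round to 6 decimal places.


Answer: Vega = 46.074009

Derivation:
d1 = 0.2812837925; d2 = -0.3800784380
phi(d1) = 0.3834681091; exp(-qT) = 0.9985011244; exp(-rT) = 0.9603091645
Vega = S * exp(-qT) * phi(d1) * sqrt(T) = 98.2500 * 0.9985011244 * 0.3834681091 * 1.2247448714 = 46.074009


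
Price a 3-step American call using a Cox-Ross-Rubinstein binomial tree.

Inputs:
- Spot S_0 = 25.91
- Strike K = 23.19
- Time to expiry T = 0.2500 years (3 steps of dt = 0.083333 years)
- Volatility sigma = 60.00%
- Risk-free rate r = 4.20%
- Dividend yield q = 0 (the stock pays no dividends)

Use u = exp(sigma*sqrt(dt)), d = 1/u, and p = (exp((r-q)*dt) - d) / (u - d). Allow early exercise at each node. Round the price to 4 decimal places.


Answer: Price = V(0,0) = 4.6805

Derivation:
dt = T/N = 0.083333
u = exp(sigma*sqrt(dt)) = 1.189110; d = 1/u = 0.840965
p = (exp((r-q)*dt) - d) / (u - d) = 0.466878
Discount per step: exp(-r*dt) = 0.996506
Stock lattice S(k, i) with i counting down-moves:
  k=0: S(0,0) = 25.9100
  k=1: S(1,0) = 30.8098; S(1,1) = 21.7894
  k=2: S(2,0) = 36.6363; S(2,1) = 25.9100; S(2,2) = 18.3241
  k=3: S(3,0) = 43.5646; S(3,1) = 30.8098; S(3,2) = 21.7894; S(3,3) = 15.4100
Terminal payoffs V(N, i) = max(S_T - K, 0):
  V(3,0) = 20.374571; V(3,1) = 7.619839; V(3,2) = 0.000000; V(3,3) = 0.000000
Backward induction: V(k, i) = exp(-r*dt) * [p * V(k+1, i) + (1-p) * V(k+1, i+1)]; then take max(V_cont, immediate exercise) for American.
  V(2,0) = exp(-r*dt) * [p*20.374571 + (1-p)*7.619839] = 13.527309; exercise = 13.446285; V(2,0) = max -> 13.527309
  V(2,1) = exp(-r*dt) * [p*7.619839 + (1-p)*0.000000] = 3.545102; exercise = 2.720000; V(2,1) = max -> 3.545102
  V(2,2) = exp(-r*dt) * [p*0.000000 + (1-p)*0.000000] = 0.000000; exercise = 0.000000; V(2,2) = max -> 0.000000
  V(1,0) = exp(-r*dt) * [p*13.527309 + (1-p)*3.545102] = 8.176901; exercise = 7.619839; V(1,0) = max -> 8.176901
  V(1,1) = exp(-r*dt) * [p*3.545102 + (1-p)*0.000000] = 1.649346; exercise = 0.000000; V(1,1) = max -> 1.649346
  V(0,0) = exp(-r*dt) * [p*8.176901 + (1-p)*1.649346] = 4.680504; exercise = 2.720000; V(0,0) = max -> 4.680504


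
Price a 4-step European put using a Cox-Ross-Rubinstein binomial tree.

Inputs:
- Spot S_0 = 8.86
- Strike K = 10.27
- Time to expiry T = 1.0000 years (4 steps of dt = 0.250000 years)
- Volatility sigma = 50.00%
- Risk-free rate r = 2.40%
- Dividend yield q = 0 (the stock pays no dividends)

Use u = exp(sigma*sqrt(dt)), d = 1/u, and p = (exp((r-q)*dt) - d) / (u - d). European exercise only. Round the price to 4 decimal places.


Answer: Price = V(0,0) = 2.5661

Derivation:
dt = T/N = 0.250000
u = exp(sigma*sqrt(dt)) = 1.284025; d = 1/u = 0.778801
p = (exp((r-q)*dt) - d) / (u - d) = 0.449735
Discount per step: exp(-r*dt) = 0.994018
Stock lattice S(k, i) with i counting down-moves:
  k=0: S(0,0) = 8.8600
  k=1: S(1,0) = 11.3765; S(1,1) = 6.9002
  k=2: S(2,0) = 14.6077; S(2,1) = 8.8600; S(2,2) = 5.3739
  k=3: S(3,0) = 18.7566; S(3,1) = 11.3765; S(3,2) = 6.9002; S(3,3) = 4.1852
  k=4: S(4,0) = 24.0840; S(4,1) = 14.6077; S(4,2) = 8.8600; S(4,3) = 5.3739; S(4,4) = 3.2594
Terminal payoffs V(N, i) = max(K - S_T, 0):
  V(4,0) = 0.000000; V(4,1) = 0.000000; V(4,2) = 1.410000; V(4,3) = 4.896138; V(4,4) = 7.010588
Backward induction: V(k, i) = exp(-r*dt) * [p * V(k+1, i) + (1-p) * V(k+1, i+1)].
  V(3,0) = exp(-r*dt) * [p*0.000000 + (1-p)*0.000000] = 0.000000
  V(3,1) = exp(-r*dt) * [p*0.000000 + (1-p)*1.410000] = 0.771232
  V(3,2) = exp(-r*dt) * [p*1.410000 + (1-p)*4.896138] = 3.308390
  V(3,3) = exp(-r*dt) * [p*4.896138 + (1-p)*7.010588] = 6.023397
  V(2,0) = exp(-r*dt) * [p*0.000000 + (1-p)*0.771232] = 0.421843
  V(2,1) = exp(-r*dt) * [p*0.771232 + (1-p)*3.308390] = 2.154376
  V(2,2) = exp(-r*dt) * [p*3.308390 + (1-p)*6.023397] = 4.773635
  V(1,0) = exp(-r*dt) * [p*0.421843 + (1-p)*2.154376] = 1.366969
  V(1,1) = exp(-r*dt) * [p*2.154376 + (1-p)*4.773635] = 3.574153
  V(0,0) = exp(-r*dt) * [p*1.366969 + (1-p)*3.574153] = 2.566062


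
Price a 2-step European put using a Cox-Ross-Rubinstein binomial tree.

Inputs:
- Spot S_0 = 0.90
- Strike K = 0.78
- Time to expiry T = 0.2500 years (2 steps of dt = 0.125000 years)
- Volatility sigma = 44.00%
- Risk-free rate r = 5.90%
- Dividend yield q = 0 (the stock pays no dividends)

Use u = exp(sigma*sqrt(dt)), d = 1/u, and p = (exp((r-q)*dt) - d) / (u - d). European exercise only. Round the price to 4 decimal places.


dt = T/N = 0.125000
u = exp(sigma*sqrt(dt)) = 1.168316; d = 1/u = 0.855933
p = (exp((r-q)*dt) - d) / (u - d) = 0.484883
Discount per step: exp(-r*dt) = 0.992652
Stock lattice S(k, i) with i counting down-moves:
  k=0: S(0,0) = 0.9000
  k=1: S(1,0) = 1.0515; S(1,1) = 0.7703
  k=2: S(2,0) = 1.2285; S(2,1) = 0.9000; S(2,2) = 0.6594
Terminal payoffs V(N, i) = max(K - S_T, 0):
  V(2,0) = 0.000000; V(2,1) = 0.000000; V(2,2) = 0.120641
Backward induction: V(k, i) = exp(-r*dt) * [p * V(k+1, i) + (1-p) * V(k+1, i+1)].
  V(1,0) = exp(-r*dt) * [p*0.000000 + (1-p)*0.000000] = 0.000000
  V(1,1) = exp(-r*dt) * [p*0.000000 + (1-p)*0.120641] = 0.061688
  V(0,0) = exp(-r*dt) * [p*0.000000 + (1-p)*0.061688] = 0.031543

Answer: Price = V(0,0) = 0.0315


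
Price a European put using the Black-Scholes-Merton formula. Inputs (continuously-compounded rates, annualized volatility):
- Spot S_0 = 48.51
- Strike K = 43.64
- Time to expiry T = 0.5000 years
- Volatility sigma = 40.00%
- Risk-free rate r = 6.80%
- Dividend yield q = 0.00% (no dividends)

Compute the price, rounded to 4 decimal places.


Answer: Price = 2.5405

Derivation:
d1 = (ln(S/K) + (r - q + 0.5*sigma^2) * T) / (sigma * sqrt(T)) = 0.63567415
d2 = d1 - sigma * sqrt(T) = 0.35283144
exp(-rT) = 0.96657150; exp(-qT) = 1.00000000
P = K * exp(-rT) * N(-d2) - S_0 * exp(-qT) * N(-d1)
N(-d1) = 0.26249441; N(-d2) = 0.36210741
P = 43.6400 * 0.96657150 * 0.36210741 - 48.5100 * 1.00000000 * 0.26249441 = 2.5405


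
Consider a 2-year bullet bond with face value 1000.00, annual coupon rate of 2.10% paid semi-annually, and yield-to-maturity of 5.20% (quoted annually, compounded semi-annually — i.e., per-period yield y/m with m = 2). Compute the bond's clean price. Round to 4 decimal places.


Answer: Price = 941.8296

Derivation:
Coupon per period c = face * coupon_rate / m = 10.500000
Periods per year m = 2; per-period yield y/m = 0.026000
Number of cashflows N = 4
Cashflows (t years, CF_t, discount factor 1/(1+y/m)^(m*t), PV):
  t = 0.5000: CF_t = 10.500000, DF = 0.974659, PV = 10.233918
  t = 1.0000: CF_t = 10.500000, DF = 0.949960, PV = 9.974579
  t = 1.5000: CF_t = 10.500000, DF = 0.925887, PV = 9.721812
  t = 2.0000: CF_t = 1010.500000, DF = 0.902424, PV = 911.899284
Price P = sum_t PV_t = 941.829593


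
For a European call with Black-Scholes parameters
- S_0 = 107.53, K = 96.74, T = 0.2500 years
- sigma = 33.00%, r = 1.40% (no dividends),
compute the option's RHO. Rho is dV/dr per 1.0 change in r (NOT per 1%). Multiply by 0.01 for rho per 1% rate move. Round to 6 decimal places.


Answer: Rho = 17.325861

Derivation:
d1 = 0.7445782485; d2 = 0.5795782485
phi(d1) = 0.3023600004; exp(-qT) = 1.0000000000; exp(-rT) = 0.9965061179
N(d2) = 0.7189004676
Rho = K*T*exp(-rT)*N(d2) = 96.7400 * 0.2500 * 0.9965061179 * 0.7189004676 = 17.325861


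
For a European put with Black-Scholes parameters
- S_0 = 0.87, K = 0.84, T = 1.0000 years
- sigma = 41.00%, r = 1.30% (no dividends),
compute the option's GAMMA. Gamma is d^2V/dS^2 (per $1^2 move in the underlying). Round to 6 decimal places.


d1 = 0.3222959020; d2 = -0.0877040980
phi(d1) = 0.3787511608; exp(-qT) = 1.0000000000; exp(-rT) = 0.9870841350
Gamma = exp(-qT) * phi(d1) / (S * sigma * sqrt(T)) = 1.0000000000 * 0.3787511608 / (0.8700 * 0.4100 * 1.0000000000) = 1.061820

Answer: Gamma = 1.061820


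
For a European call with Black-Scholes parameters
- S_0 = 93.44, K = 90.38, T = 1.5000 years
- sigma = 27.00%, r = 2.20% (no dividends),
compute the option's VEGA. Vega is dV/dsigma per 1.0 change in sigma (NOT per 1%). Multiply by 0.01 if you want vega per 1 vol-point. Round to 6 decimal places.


Answer: Vega = 42.700023

Derivation:
d1 = 0.3658252906; d2 = 0.0351441753
phi(d1) = 0.3731209665; exp(-qT) = 1.0000000000; exp(-rT) = 0.9675385596
Vega = S * exp(-qT) * phi(d1) * sqrt(T) = 93.4400 * 1.0000000000 * 0.3731209665 * 1.2247448714 = 42.700023


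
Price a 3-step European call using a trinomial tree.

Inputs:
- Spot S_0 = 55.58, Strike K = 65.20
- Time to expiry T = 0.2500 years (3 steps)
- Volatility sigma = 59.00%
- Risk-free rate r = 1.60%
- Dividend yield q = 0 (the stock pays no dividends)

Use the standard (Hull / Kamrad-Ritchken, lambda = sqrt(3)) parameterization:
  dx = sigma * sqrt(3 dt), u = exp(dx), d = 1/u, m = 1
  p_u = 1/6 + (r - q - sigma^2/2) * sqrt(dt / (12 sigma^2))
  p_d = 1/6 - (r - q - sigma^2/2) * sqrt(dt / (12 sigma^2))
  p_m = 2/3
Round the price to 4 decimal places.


Answer: Price = V(0,0) = 3.5863

Derivation:
dt = T/N = 0.083333; dx = sigma*sqrt(3*dt) = 0.295000
u = exp(dx) = 1.343126; d = 1/u = 0.744532
p_u = 0.144343, p_m = 0.666667, p_d = 0.188990
Discount per step: exp(-r*dt) = 0.998668
Stock lattice S(k, j) with j the centered position index:
  k=0: S(0,+0) = 55.5800
  k=1: S(1,-1) = 41.3811; S(1,+0) = 55.5800; S(1,+1) = 74.6510
  k=2: S(2,-2) = 30.8095; S(2,-1) = 41.3811; S(2,+0) = 55.5800; S(2,+1) = 74.6510; S(2,+2) = 100.2657
  k=3: S(3,-3) = 22.9387; S(3,-2) = 30.8095; S(3,-1) = 41.3811; S(3,+0) = 55.5800; S(3,+1) = 74.6510; S(3,+2) = 100.2657; S(3,+3) = 134.6695
Terminal payoffs V(N, j) = max(S_T - K, 0):
  V(3,-3) = 0.000000; V(3,-2) = 0.000000; V(3,-1) = 0.000000; V(3,+0) = 0.000000; V(3,+1) = 9.450963; V(3,+2) = 35.065676; V(3,+3) = 69.469472
Backward induction: V(k, j) = exp(-r*dt) * [p_u * V(k+1, j+1) + p_m * V(k+1, j) + p_d * V(k+1, j-1)]
  V(2,-2) = exp(-r*dt) * [p_u*0.000000 + p_m*0.000000 + p_d*0.000000] = 0.000000
  V(2,-1) = exp(-r*dt) * [p_u*0.000000 + p_m*0.000000 + p_d*0.000000] = 0.000000
  V(2,+0) = exp(-r*dt) * [p_u*9.450963 + p_m*0.000000 + p_d*0.000000] = 1.362365
  V(2,+1) = exp(-r*dt) * [p_u*35.065676 + p_m*9.450963 + p_d*0.000000] = 11.346995
  V(2,+2) = exp(-r*dt) * [p_u*69.469472 + p_m*35.065676 + p_d*9.450963] = 35.143814
  V(1,-1) = exp(-r*dt) * [p_u*1.362365 + p_m*0.000000 + p_d*0.000000] = 0.196386
  V(1,+0) = exp(-r*dt) * [p_u*11.346995 + p_m*1.362365 + p_d*0.000000] = 2.542712
  V(1,+1) = exp(-r*dt) * [p_u*35.143814 + p_m*11.346995 + p_d*1.362365] = 12.877726
  V(0,+0) = exp(-r*dt) * [p_u*12.877726 + p_m*2.542712 + p_d*0.196386] = 3.586284


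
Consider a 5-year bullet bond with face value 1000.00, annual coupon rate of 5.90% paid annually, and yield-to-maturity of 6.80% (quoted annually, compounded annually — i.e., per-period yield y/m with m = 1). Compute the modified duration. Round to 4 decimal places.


Answer: Modified duration = 4.1776

Derivation:
Coupon per period c = face * coupon_rate / m = 59.000000
Periods per year m = 1; per-period yield y/m = 0.068000
Number of cashflows N = 5
Cashflows (t years, CF_t, discount factor 1/(1+y/m)^(m*t), PV):
  t = 1.0000: CF_t = 59.000000, DF = 0.936330, PV = 55.243446
  t = 2.0000: CF_t = 59.000000, DF = 0.876713, PV = 51.726073
  t = 3.0000: CF_t = 59.000000, DF = 0.820892, PV = 48.432652
  t = 4.0000: CF_t = 59.000000, DF = 0.768626, PV = 45.348925
  t = 5.0000: CF_t = 1059.000000, DF = 0.719687, PV = 762.148671
Price P = sum_t PV_t = 962.899767
First compute Macaulay numerator sum_t t * PV_t:
  t * PV_t at t = 1.0000: 55.243446
  t * PV_t at t = 2.0000: 103.452145
  t * PV_t at t = 3.0000: 145.297957
  t * PV_t at t = 4.0000: 181.395702
  t * PV_t at t = 5.0000: 3810.743355
Macaulay duration D = 4296.132605 / 962.899767 = 4.461661
Modified duration = D / (1 + y/m) = 4.461661 / (1 + 0.068000) = 4.177585


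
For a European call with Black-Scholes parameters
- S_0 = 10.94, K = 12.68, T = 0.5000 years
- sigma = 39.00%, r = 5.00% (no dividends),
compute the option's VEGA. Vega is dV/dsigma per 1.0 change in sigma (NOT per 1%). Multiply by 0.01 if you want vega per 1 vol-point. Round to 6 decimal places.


d1 = -0.3066854539; d2 = -0.5824570986
phi(d1) = 0.3806151509; exp(-qT) = 1.0000000000; exp(-rT) = 0.9753099120
Vega = S * exp(-qT) * phi(d1) * sqrt(T) = 10.9400 * 1.0000000000 * 0.3806151509 * 0.7071067812 = 2.944343

Answer: Vega = 2.944343


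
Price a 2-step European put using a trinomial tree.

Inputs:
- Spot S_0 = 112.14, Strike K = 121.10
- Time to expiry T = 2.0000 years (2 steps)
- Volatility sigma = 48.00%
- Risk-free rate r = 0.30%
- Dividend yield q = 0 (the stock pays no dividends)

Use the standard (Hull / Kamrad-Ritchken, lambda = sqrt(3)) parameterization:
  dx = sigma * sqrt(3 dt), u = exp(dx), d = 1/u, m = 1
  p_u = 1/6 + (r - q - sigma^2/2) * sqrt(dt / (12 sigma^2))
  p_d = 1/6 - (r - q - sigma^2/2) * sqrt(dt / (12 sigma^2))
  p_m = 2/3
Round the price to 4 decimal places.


dt = T/N = 1.000000; dx = sigma*sqrt(3*dt) = 0.831384
u = exp(dx) = 2.296496; d = 1/u = 0.435446
p_u = 0.099189, p_m = 0.666667, p_d = 0.234144
Discount per step: exp(-r*dt) = 0.997004
Stock lattice S(k, j) with j the centered position index:
  k=0: S(0,+0) = 112.1400
  k=1: S(1,-1) = 48.8309; S(1,+0) = 112.1400; S(1,+1) = 257.5290
  k=2: S(2,-2) = 21.2632; S(2,-1) = 48.8309; S(2,+0) = 112.1400; S(2,+1) = 257.5290; S(2,+2) = 591.4143
Terminal payoffs V(N, j) = max(K - S_T, 0):
  V(2,-2) = 99.836769; V(2,-1) = 72.269081; V(2,+0) = 8.960000; V(2,+1) = 0.000000; V(2,+2) = 0.000000
Backward induction: V(k, j) = exp(-r*dt) * [p_u * V(k+1, j+1) + p_m * V(k+1, j) + p_d * V(k+1, j-1)]
  V(1,-1) = exp(-r*dt) * [p_u*8.960000 + p_m*72.269081 + p_d*99.836769] = 72.227340
  V(1,+0) = exp(-r*dt) * [p_u*0.000000 + p_m*8.960000 + p_d*72.269081] = 22.826158
  V(1,+1) = exp(-r*dt) * [p_u*0.000000 + p_m*0.000000 + p_d*8.960000] = 2.091650
  V(0,+0) = exp(-r*dt) * [p_u*2.091650 + p_m*22.826158 + p_d*72.227340] = 32.239676

Answer: Price = V(0,0) = 32.2397


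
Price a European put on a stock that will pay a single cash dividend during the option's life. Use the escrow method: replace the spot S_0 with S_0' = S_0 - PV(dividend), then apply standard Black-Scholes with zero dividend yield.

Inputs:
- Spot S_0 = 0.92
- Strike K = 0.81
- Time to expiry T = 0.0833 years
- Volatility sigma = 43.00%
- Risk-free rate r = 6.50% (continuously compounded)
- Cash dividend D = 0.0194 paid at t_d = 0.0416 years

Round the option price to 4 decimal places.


Answer: Price = 0.0106

Derivation:
PV(D) = D * exp(-r * t_d) = 0.0194 * 0.99729965 = 0.01934761
S_0' = S_0 - PV(D) = 0.9200 - 0.01934761 = 0.90065239
d1 = (ln(S_0'/K) + (r + sigma^2/2)*T) / (sigma*sqrt(T)) = 0.96047904
d2 = d1 - sigma*sqrt(T) = 0.83637357
exp(-rT) = 0.99460013
N(-d1) = 0.16840709; N(-d2) = 0.20147239
P = K * exp(-rT) * N(-d2) - S_0' * N(-d1) = 0.8100 * 0.99460013 * 0.20147239 - 0.90065239 * 0.16840709 = 0.0106


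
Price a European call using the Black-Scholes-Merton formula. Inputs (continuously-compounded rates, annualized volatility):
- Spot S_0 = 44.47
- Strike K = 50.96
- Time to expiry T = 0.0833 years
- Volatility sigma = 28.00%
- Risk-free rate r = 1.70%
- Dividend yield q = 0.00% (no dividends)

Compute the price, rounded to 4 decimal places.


Answer: Price = 0.0759

Derivation:
d1 = (ln(S/K) + (r - q + 0.5*sigma^2) * T) / (sigma * sqrt(T)) = -1.62776976
d2 = d1 - sigma * sqrt(T) = -1.70858263
exp(-rT) = 0.99858490; exp(-qT) = 1.00000000
C = S_0 * exp(-qT) * N(d1) - K * exp(-rT) * N(d2)
N(d1) = 0.05178686; N(d2) = 0.04376414
C = 44.4700 * 1.00000000 * 0.05178686 - 50.9600 * 0.99858490 * 0.04376414 = 0.0759


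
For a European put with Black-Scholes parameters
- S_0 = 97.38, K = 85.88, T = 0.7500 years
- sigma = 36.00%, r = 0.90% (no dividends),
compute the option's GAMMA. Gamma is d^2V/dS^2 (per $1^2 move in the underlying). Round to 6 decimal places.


Answer: Gamma = 0.011102

Derivation:
d1 = 0.5806215286; d2 = 0.2688523832
phi(d1) = 0.3370583518; exp(-qT) = 1.0000000000; exp(-rT) = 0.9932727301
Gamma = exp(-qT) * phi(d1) / (S * sigma * sqrt(T)) = 1.0000000000 * 0.3370583518 / (97.3800 * 0.3600 * 0.8660254038) = 0.011102


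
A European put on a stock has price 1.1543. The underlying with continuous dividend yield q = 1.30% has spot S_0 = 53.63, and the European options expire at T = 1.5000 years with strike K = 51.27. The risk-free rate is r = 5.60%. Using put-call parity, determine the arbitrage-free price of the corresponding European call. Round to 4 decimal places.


Answer: Call price = 6.6094

Derivation:
Put-call parity: C - P = S_0 * exp(-qT) - K * exp(-rT).
S_0 * exp(-qT) = 53.6300 * 0.98068890 = 52.59434545
K * exp(-rT) = 51.2700 * 0.91943126 = 47.13924050
C = P + S*exp(-qT) - K*exp(-rT)
C = 1.1543 + 52.59434545 - 47.13924050 = 6.6094


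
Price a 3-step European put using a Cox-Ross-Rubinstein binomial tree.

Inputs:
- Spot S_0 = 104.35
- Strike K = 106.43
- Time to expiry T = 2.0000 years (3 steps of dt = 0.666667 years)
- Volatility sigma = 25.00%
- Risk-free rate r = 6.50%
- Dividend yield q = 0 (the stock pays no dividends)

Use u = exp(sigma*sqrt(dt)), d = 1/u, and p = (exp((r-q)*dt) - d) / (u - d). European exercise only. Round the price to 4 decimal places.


dt = T/N = 0.666667
u = exp(sigma*sqrt(dt)) = 1.226450; d = 1/u = 0.815361
p = (exp((r-q)*dt) - d) / (u - d) = 0.556874
Discount per step: exp(-r*dt) = 0.957592
Stock lattice S(k, i) with i counting down-moves:
  k=0: S(0,0) = 104.3500
  k=1: S(1,0) = 127.9801; S(1,1) = 85.0829
  k=2: S(2,0) = 156.9612; S(2,1) = 104.3500; S(2,2) = 69.3733
  k=3: S(3,0) = 192.5052; S(3,1) = 127.9801; S(3,2) = 85.0829; S(3,3) = 56.5643
Terminal payoffs V(N, i) = max(K - S_T, 0):
  V(3,0) = 0.000000; V(3,1) = 0.000000; V(3,2) = 21.347065; V(3,3) = 49.865691
Backward induction: V(k, i) = exp(-r*dt) * [p * V(k+1, i) + (1-p) * V(k+1, i+1)].
  V(2,0) = exp(-r*dt) * [p*0.000000 + (1-p)*0.000000] = 0.000000
  V(2,1) = exp(-r*dt) * [p*0.000000 + (1-p)*21.347065] = 9.058291
  V(2,2) = exp(-r*dt) * [p*21.347065 + (1-p)*49.865691] = 32.543212
  V(1,0) = exp(-r*dt) * [p*0.000000 + (1-p)*9.058291] = 3.843744
  V(1,1) = exp(-r*dt) * [p*9.058291 + (1-p)*32.543212] = 18.639606
  V(0,0) = exp(-r*dt) * [p*3.843744 + (1-p)*18.639606] = 9.959130

Answer: Price = V(0,0) = 9.9591


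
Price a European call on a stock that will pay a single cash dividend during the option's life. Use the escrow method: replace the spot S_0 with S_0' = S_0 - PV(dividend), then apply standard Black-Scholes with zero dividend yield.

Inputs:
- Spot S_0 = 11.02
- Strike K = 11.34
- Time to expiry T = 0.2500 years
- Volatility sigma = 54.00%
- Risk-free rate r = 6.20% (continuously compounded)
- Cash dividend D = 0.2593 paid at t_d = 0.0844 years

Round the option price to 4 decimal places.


PV(D) = D * exp(-r * t_d) = 0.2593 * 0.99478087 = 0.25794668
S_0' = S_0 - PV(D) = 11.0200 - 0.25794668 = 10.76205332
d1 = (ln(S_0'/K) + (r + sigma^2/2)*T) / (sigma*sqrt(T)) = -0.00133308
d2 = d1 - sigma*sqrt(T) = -0.27133308
exp(-rT) = 0.98461951
N(d1) = 0.49946818; N(d2) = 0.39306743
C = S_0' * N(d1) - K * exp(-rT) * N(d2) = 10.76205332 * 0.49946818 - 11.3400 * 0.98461951 * 0.39306743 = 0.9865

Answer: Price = 0.9865


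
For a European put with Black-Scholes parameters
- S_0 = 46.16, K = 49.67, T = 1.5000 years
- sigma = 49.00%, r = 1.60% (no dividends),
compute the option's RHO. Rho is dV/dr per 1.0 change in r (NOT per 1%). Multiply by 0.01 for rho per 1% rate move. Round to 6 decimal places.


Answer: Rho = -47.195449

Derivation:
d1 = 0.2179337570; d2 = -0.3821912300
phi(d1) = 0.3895799801; exp(-qT) = 1.0000000000; exp(-rT) = 0.9762857098
N(-d2) = 0.6488402368
Rho = -K*T*exp(-rT)*N(-d2) = -49.6700 * 1.5000 * 0.9762857098 * 0.6488402368 = -47.195449


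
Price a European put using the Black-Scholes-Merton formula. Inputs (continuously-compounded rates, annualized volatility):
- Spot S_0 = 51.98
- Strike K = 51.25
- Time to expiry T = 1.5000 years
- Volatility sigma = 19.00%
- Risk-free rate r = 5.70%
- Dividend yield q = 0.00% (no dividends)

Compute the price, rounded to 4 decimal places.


Answer: Price = 2.5333

Derivation:
d1 = (ln(S/K) + (r - q + 0.5*sigma^2) * T) / (sigma * sqrt(T)) = 0.54455342
d2 = d1 - sigma * sqrt(T) = 0.31185189
exp(-rT) = 0.91805314; exp(-qT) = 1.00000000
P = K * exp(-rT) * N(-d2) - S_0 * exp(-qT) * N(-d1)
N(-d1) = 0.29303035; N(-d2) = 0.37757654
P = 51.2500 * 0.91805314 * 0.37757654 - 51.9800 * 1.00000000 * 0.29303035 = 2.5333


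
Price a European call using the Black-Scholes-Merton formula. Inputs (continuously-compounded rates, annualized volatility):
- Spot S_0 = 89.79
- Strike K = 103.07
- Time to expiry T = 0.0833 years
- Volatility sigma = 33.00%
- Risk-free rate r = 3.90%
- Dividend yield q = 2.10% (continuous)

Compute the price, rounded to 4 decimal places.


Answer: Price = 0.3116

Derivation:
d1 = (ln(S/K) + (r - q + 0.5*sigma^2) * T) / (sigma * sqrt(T)) = -1.38486449
d2 = d1 - sigma * sqrt(T) = -1.48010823
exp(-rT) = 0.99675657; exp(-qT) = 0.99825223
C = S_0 * exp(-qT) * N(d1) - K * exp(-rT) * N(d2)
N(d1) = 0.08304695; N(d2) = 0.06942218
C = 89.7900 * 0.99825223 * 0.08304695 - 103.0700 * 0.99675657 * 0.06942218 = 0.3116


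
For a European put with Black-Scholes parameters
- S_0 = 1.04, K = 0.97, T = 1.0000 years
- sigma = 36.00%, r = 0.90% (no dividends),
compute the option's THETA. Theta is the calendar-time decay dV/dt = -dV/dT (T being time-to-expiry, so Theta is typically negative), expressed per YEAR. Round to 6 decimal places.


d1 = 0.3985553351; d2 = 0.0385553351
phi(d1) = 0.3684826281; exp(-qT) = 1.0000000000; exp(-rT) = 0.9910403788
Theta = -S*exp(-qT)*phi(d1)*sigma/(2*sqrt(T)) + r*K*exp(-rT)*N(-d2) - q*S*exp(-qT)*N(-d1)
N(-d1) = 0.3451104389; N(-d2) = 0.4846224566; sqrt(T) = 1.0000000000
Term 1 = -1.0400 * 1.0000000000 * 0.3684826281 * 0.3600 / (2 * 1.0000000000) = -0.0689799480
Term 2 = 0.0090 * 0.9700 * 0.9910403788 * 0.4846224566 = 0.0041928481
Term 3 = 0 (no dividend yield, q = 0)
Theta = -0.0689799480 + (0.0041928481) + (0.0000000000) = -0.064787

Answer: Theta = -0.064787


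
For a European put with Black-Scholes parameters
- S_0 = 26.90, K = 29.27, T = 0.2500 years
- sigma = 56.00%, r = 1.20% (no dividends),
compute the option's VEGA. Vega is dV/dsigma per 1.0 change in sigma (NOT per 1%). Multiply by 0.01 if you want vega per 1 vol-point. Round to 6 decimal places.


d1 = -0.1508457646; d2 = -0.4308457646
phi(d1) = 0.3944291475; exp(-qT) = 1.0000000000; exp(-rT) = 0.9970044955
Vega = S * exp(-qT) * phi(d1) * sqrt(T) = 26.9000 * 1.0000000000 * 0.3944291475 * 0.5000000000 = 5.305072

Answer: Vega = 5.305072


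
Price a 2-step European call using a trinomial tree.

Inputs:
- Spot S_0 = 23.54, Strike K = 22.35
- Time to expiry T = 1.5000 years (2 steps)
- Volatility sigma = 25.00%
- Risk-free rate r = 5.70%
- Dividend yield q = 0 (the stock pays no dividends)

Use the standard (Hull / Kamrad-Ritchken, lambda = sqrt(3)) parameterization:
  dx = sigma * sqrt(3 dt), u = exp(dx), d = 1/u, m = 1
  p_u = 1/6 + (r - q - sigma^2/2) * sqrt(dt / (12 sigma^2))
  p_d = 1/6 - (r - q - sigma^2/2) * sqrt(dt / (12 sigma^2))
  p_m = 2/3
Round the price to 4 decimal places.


Answer: Price = V(0,0) = 4.2819

Derivation:
dt = T/N = 0.750000; dx = sigma*sqrt(3*dt) = 0.375000
u = exp(dx) = 1.454991; d = 1/u = 0.687289
p_u = 0.192417, p_m = 0.666667, p_d = 0.140917
Discount per step: exp(-r*dt) = 0.958151
Stock lattice S(k, j) with j the centered position index:
  k=0: S(0,+0) = 23.5400
  k=1: S(1,-1) = 16.1788; S(1,+0) = 23.5400; S(1,+1) = 34.2505
  k=2: S(2,-2) = 11.1195; S(2,-1) = 16.1788; S(2,+0) = 23.5400; S(2,+1) = 34.2505; S(2,+2) = 49.8342
Terminal payoffs V(N, j) = max(S_T - K, 0):
  V(2,-2) = 0.000000; V(2,-1) = 0.000000; V(2,+0) = 1.190000; V(2,+1) = 11.900498; V(2,+2) = 27.484180
Backward induction: V(k, j) = exp(-r*dt) * [p_u * V(k+1, j+1) + p_m * V(k+1, j) + p_d * V(k+1, j-1)]
  V(1,-1) = exp(-r*dt) * [p_u*1.190000 + p_m*0.000000 + p_d*0.000000] = 0.219393
  V(1,+0) = exp(-r*dt) * [p_u*11.900498 + p_m*1.190000 + p_d*0.000000] = 2.954159
  V(1,+1) = exp(-r*dt) * [p_u*27.484180 + p_m*11.900498 + p_d*1.190000] = 12.829421
  V(0,+0) = exp(-r*dt) * [p_u*12.829421 + p_m*2.954159 + p_d*0.219393] = 4.281928


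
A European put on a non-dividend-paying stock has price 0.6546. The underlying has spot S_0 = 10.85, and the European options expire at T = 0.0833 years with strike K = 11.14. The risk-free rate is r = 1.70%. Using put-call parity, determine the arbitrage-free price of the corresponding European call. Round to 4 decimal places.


Answer: Call price = 0.3804

Derivation:
Put-call parity: C - P = S_0 * exp(-qT) - K * exp(-rT).
S_0 * exp(-qT) = 10.8500 * 1.00000000 = 10.85000000
K * exp(-rT) = 11.1400 * 0.99858490 = 11.12423581
C = P + S*exp(-qT) - K*exp(-rT)
C = 0.6546 + 10.85000000 - 11.12423581 = 0.3804


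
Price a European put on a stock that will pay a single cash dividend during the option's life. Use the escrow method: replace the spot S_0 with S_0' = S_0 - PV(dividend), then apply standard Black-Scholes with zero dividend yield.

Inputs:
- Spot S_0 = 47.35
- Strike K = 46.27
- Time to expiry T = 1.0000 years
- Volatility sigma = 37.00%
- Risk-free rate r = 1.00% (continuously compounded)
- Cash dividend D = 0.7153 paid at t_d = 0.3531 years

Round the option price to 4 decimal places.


PV(D) = D * exp(-r * t_d) = 0.7153 * 0.99647523 = 0.71277873
S_0' = S_0 - PV(D) = 47.3500 - 0.71277873 = 46.63722127
d1 = (ln(S_0'/K) + (r + sigma^2/2)*T) / (sigma*sqrt(T)) = 0.23339232
d2 = d1 - sigma*sqrt(T) = -0.13660768
exp(-rT) = 0.99004983
N(-d1) = 0.40772839; N(-d2) = 0.55432955
P = K * exp(-rT) * N(-d2) - S_0' * N(-d1) = 46.2700 * 0.99004983 * 0.55432955 - 46.63722127 * 0.40772839 = 6.3783

Answer: Price = 6.3783


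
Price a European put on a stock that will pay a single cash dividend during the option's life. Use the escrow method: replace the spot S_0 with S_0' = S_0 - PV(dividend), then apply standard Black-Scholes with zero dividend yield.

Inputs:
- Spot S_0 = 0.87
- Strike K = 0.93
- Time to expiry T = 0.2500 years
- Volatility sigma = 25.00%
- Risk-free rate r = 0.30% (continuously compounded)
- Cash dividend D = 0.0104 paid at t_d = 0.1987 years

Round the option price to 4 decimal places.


PV(D) = D * exp(-r * t_d) = 0.0104 * 0.99940408 = 0.01039380
S_0' = S_0 - PV(D) = 0.8700 - 0.01039380 = 0.85960620
d1 = (ln(S_0'/K) + (r + sigma^2/2)*T) / (sigma*sqrt(T)) = -0.56118169
d2 = d1 - sigma*sqrt(T) = -0.68618169
exp(-rT) = 0.99925028
N(-d1) = 0.71266316; N(-d2) = 0.75370073
P = K * exp(-rT) * N(-d2) - S_0' * N(-d1) = 0.9300 * 0.99925028 * 0.75370073 - 0.85960620 * 0.71266316 = 0.0878

Answer: Price = 0.0878


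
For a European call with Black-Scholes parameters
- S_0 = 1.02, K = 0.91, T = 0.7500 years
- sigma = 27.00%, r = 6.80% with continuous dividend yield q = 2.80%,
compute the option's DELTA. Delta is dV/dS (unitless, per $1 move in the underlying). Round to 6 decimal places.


Answer: Delta = 0.752328

Derivation:
d1 = 0.7332382921; d2 = 0.4994114331
phi(d1) = 0.3049041757; exp(-qT) = 0.9792189646; exp(-rT) = 0.9502786705
N(d1) = 0.7682934479
Delta = exp(-qT) * N(d1) = 0.9792189646 * 0.7682934479 = 0.752328


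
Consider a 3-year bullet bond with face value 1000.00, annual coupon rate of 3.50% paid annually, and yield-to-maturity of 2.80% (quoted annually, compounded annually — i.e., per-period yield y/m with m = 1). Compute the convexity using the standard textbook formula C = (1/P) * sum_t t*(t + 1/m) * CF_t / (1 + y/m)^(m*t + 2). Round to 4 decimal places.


Coupon per period c = face * coupon_rate / m = 35.000000
Periods per year m = 1; per-period yield y/m = 0.028000
Number of cashflows N = 3
Cashflows (t years, CF_t, discount factor 1/(1+y/m)^(m*t), PV):
  t = 1.0000: CF_t = 35.000000, DF = 0.972763, PV = 34.046693
  t = 2.0000: CF_t = 35.000000, DF = 0.946267, PV = 33.119351
  t = 3.0000: CF_t = 1035.000000, DF = 0.920493, PV = 952.710619
Price P = sum_t PV_t = 1019.876662
Convexity numerator sum_t t*(t + 1/m) * CF_t / (1+y/m)^(m*t + 2):
  t = 1.0000: term = 64.434535
  t = 2.0000: term = 188.038525
  t = 3.0000: term = 10818.225318
Convexity = (1/P) * sum = 11070.698378 / 1019.876662 = 10.854938

Answer: Convexity = 10.8549


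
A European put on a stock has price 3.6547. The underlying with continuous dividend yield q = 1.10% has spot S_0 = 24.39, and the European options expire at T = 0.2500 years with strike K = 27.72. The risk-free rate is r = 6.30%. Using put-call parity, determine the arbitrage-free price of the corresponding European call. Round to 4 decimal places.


Answer: Call price = 0.6909

Derivation:
Put-call parity: C - P = S_0 * exp(-qT) - K * exp(-rT).
S_0 * exp(-qT) = 24.3900 * 0.99725378 = 24.32301964
K * exp(-rT) = 27.7200 * 0.98437338 = 27.28683017
C = P + S*exp(-qT) - K*exp(-rT)
C = 3.6547 + 24.32301964 - 27.28683017 = 0.6909


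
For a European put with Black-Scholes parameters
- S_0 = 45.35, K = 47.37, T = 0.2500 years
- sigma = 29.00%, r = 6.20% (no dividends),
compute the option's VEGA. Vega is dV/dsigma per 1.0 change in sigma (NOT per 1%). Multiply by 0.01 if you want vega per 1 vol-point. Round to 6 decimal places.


d1 = -0.1211478647; d2 = -0.2661478647
phi(d1) = 0.3960253971; exp(-qT) = 1.0000000000; exp(-rT) = 0.9846195068
Vega = S * exp(-qT) * phi(d1) * sqrt(T) = 45.3500 * 1.0000000000 * 0.3960253971 * 0.5000000000 = 8.979876

Answer: Vega = 8.979876


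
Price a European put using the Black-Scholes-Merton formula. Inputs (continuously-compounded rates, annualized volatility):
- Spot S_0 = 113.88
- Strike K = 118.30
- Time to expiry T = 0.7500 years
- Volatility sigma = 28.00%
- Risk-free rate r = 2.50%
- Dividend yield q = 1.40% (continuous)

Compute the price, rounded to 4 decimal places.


Answer: Price = 12.8285

Derivation:
d1 = (ln(S/K) + (r - q + 0.5*sigma^2) * T) / (sigma * sqrt(T)) = -0.00176714
d2 = d1 - sigma * sqrt(T) = -0.24425425
exp(-rT) = 0.98142469; exp(-qT) = 0.98955493
P = K * exp(-rT) * N(-d2) - S_0 * exp(-qT) * N(-d1)
N(-d1) = 0.50070499; N(-d2) = 0.59648304
P = 118.3000 * 0.98142469 * 0.59648304 - 113.8800 * 0.98955493 * 0.50070499 = 12.8285


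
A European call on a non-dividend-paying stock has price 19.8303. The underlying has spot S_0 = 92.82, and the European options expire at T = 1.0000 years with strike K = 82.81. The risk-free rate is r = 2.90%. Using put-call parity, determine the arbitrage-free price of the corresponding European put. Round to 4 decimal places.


Answer: Put price = 7.4533

Derivation:
Put-call parity: C - P = S_0 * exp(-qT) - K * exp(-rT).
S_0 * exp(-qT) = 92.8200 * 1.00000000 = 92.82000000
K * exp(-rT) = 82.8100 * 0.97141646 = 80.44299742
P = C - S*exp(-qT) + K*exp(-rT)
P = 19.8303 - 92.82000000 + 80.44299742 = 7.4533


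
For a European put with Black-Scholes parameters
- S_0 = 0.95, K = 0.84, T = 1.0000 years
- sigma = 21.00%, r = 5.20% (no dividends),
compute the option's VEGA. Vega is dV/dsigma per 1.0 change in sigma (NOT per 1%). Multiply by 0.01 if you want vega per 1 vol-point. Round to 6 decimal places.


Answer: Vega = 0.243964

Derivation:
d1 = 0.9386194893; d2 = 0.7286194893
phi(d1) = 0.2568040834; exp(-qT) = 1.0000000000; exp(-rT) = 0.9493288668
Vega = S * exp(-qT) * phi(d1) * sqrt(T) = 0.9500 * 1.0000000000 * 0.2568040834 * 1.0000000000 = 0.243964


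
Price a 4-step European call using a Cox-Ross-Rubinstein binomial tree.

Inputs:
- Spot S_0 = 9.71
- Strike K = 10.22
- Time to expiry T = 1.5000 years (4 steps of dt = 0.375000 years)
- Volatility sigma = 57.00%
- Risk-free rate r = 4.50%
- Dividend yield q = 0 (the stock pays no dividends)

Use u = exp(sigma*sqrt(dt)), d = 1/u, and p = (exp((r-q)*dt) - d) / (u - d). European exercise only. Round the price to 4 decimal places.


Answer: Price = V(0,0) = 2.6307

Derivation:
dt = T/N = 0.375000
u = exp(sigma*sqrt(dt)) = 1.417723; d = 1/u = 0.705356
p = (exp((r-q)*dt) - d) / (u - d) = 0.437502
Discount per step: exp(-r*dt) = 0.983267
Stock lattice S(k, i) with i counting down-moves:
  k=0: S(0,0) = 9.7100
  k=1: S(1,0) = 13.7661; S(1,1) = 6.8490
  k=2: S(2,0) = 19.5165; S(2,1) = 9.7100; S(2,2) = 4.8310
  k=3: S(3,0) = 27.6690; S(3,1) = 13.7661; S(3,2) = 6.8490; S(3,3) = 3.4076
  k=4: S(4,0) = 39.2270; S(4,1) = 19.5165; S(4,2) = 9.7100; S(4,3) = 4.8310; S(4,4) = 2.4036
Terminal payoffs V(N, i) = max(S_T - K, 0):
  V(4,0) = 29.007006; V(4,1) = 9.296512; V(4,2) = 0.000000; V(4,3) = 0.000000; V(4,4) = 0.000000
Backward induction: V(k, i) = exp(-r*dt) * [p * V(k+1, i) + (1-p) * V(k+1, i+1)].
  V(3,0) = exp(-r*dt) * [p*29.007006 + (1-p)*9.296512] = 17.620029
  V(3,1) = exp(-r*dt) * [p*9.296512 + (1-p)*0.000000] = 3.999183
  V(3,2) = exp(-r*dt) * [p*0.000000 + (1-p)*0.000000] = 0.000000
  V(3,3) = exp(-r*dt) * [p*0.000000 + (1-p)*0.000000] = 0.000000
  V(2,0) = exp(-r*dt) * [p*17.620029 + (1-p)*3.999183] = 9.791692
  V(2,1) = exp(-r*dt) * [p*3.999183 + (1-p)*0.000000] = 1.720372
  V(2,2) = exp(-r*dt) * [p*0.000000 + (1-p)*0.000000] = 0.000000
  V(1,0) = exp(-r*dt) * [p*9.791692 + (1-p)*1.720372] = 5.163713
  V(1,1) = exp(-r*dt) * [p*1.720372 + (1-p)*0.000000] = 0.740071
  V(0,0) = exp(-r*dt) * [p*5.163713 + (1-p)*0.740071] = 2.630654


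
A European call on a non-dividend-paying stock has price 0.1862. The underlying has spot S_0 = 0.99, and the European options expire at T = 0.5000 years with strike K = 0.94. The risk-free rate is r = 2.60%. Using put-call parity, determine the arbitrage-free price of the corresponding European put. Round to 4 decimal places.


Answer: Put price = 0.1241

Derivation:
Put-call parity: C - P = S_0 * exp(-qT) - K * exp(-rT).
S_0 * exp(-qT) = 0.9900 * 1.00000000 = 0.99000000
K * exp(-rT) = 0.9400 * 0.98708414 = 0.92785909
P = C - S*exp(-qT) + K*exp(-rT)
P = 0.1862 - 0.99000000 + 0.92785909 = 0.1241


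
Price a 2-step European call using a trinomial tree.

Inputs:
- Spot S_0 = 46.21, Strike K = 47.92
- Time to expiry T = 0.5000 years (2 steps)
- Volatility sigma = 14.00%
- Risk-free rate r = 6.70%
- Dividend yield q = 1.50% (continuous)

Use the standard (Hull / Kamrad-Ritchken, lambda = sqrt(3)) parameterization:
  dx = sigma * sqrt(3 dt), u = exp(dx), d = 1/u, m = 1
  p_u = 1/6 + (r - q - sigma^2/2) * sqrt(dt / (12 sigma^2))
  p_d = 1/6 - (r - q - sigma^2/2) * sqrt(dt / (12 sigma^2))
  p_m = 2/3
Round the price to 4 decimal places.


dt = T/N = 0.250000; dx = sigma*sqrt(3*dt) = 0.121244
u = exp(dx) = 1.128900; d = 1/u = 0.885818
p_u = 0.210174, p_m = 0.666667, p_d = 0.123159
Discount per step: exp(-r*dt) = 0.983390
Stock lattice S(k, j) with j the centered position index:
  k=0: S(0,+0) = 46.2100
  k=1: S(1,-1) = 40.9337; S(1,+0) = 46.2100; S(1,+1) = 52.1665
  k=2: S(2,-2) = 36.2598; S(2,-1) = 40.9337; S(2,+0) = 46.2100; S(2,+1) = 52.1665; S(2,+2) = 58.8907
Terminal payoffs V(N, j) = max(S_T - K, 0):
  V(2,-2) = 0.000000; V(2,-1) = 0.000000; V(2,+0) = 0.000000; V(2,+1) = 4.246461; V(2,+2) = 10.970709
Backward induction: V(k, j) = exp(-r*dt) * [p_u * V(k+1, j+1) + p_m * V(k+1, j) + p_d * V(k+1, j-1)]
  V(1,-1) = exp(-r*dt) * [p_u*0.000000 + p_m*0.000000 + p_d*0.000000] = 0.000000
  V(1,+0) = exp(-r*dt) * [p_u*4.246461 + p_m*0.000000 + p_d*0.000000] = 0.877671
  V(1,+1) = exp(-r*dt) * [p_u*10.970709 + p_m*4.246461 + p_d*0.000000] = 5.051410
  V(0,+0) = exp(-r*dt) * [p_u*5.051410 + p_m*0.877671 + p_d*0.000000] = 1.619436

Answer: Price = V(0,0) = 1.6194


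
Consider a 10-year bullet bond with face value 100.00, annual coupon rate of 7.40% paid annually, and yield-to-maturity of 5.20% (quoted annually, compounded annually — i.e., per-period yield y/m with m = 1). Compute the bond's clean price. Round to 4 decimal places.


Answer: Price = 116.8240

Derivation:
Coupon per period c = face * coupon_rate / m = 7.400000
Periods per year m = 1; per-period yield y/m = 0.052000
Number of cashflows N = 10
Cashflows (t years, CF_t, discount factor 1/(1+y/m)^(m*t), PV):
  t = 1.0000: CF_t = 7.400000, DF = 0.950570, PV = 7.034221
  t = 2.0000: CF_t = 7.400000, DF = 0.903584, PV = 6.686521
  t = 3.0000: CF_t = 7.400000, DF = 0.858920, PV = 6.356009
  t = 4.0000: CF_t = 7.400000, DF = 0.816464, PV = 6.041834
  t = 5.0000: CF_t = 7.400000, DF = 0.776106, PV = 5.743188
  t = 6.0000: CF_t = 7.400000, DF = 0.737744, PV = 5.459304
  t = 7.0000: CF_t = 7.400000, DF = 0.701277, PV = 5.189452
  t = 8.0000: CF_t = 7.400000, DF = 0.666613, PV = 4.932940
  t = 9.0000: CF_t = 7.400000, DF = 0.633663, PV = 4.689106
  t = 10.0000: CF_t = 107.400000, DF = 0.602341, PV = 64.691450
Price P = sum_t PV_t = 116.824024


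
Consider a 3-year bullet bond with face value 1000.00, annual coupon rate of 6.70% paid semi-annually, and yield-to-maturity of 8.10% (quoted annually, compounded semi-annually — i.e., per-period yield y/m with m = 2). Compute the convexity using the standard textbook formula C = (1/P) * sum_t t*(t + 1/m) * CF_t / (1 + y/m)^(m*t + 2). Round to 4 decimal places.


Answer: Convexity = 8.6792

Derivation:
Coupon per period c = face * coupon_rate / m = 33.500000
Periods per year m = 2; per-period yield y/m = 0.040500
Number of cashflows N = 6
Cashflows (t years, CF_t, discount factor 1/(1+y/m)^(m*t), PV):
  t = 0.5000: CF_t = 33.500000, DF = 0.961076, PV = 32.196060
  t = 1.0000: CF_t = 33.500000, DF = 0.923668, PV = 30.942873
  t = 1.5000: CF_t = 33.500000, DF = 0.887715, PV = 29.738465
  t = 2.0000: CF_t = 33.500000, DF = 0.853162, PV = 28.580937
  t = 2.5000: CF_t = 33.500000, DF = 0.819954, PV = 27.468465
  t = 3.0000: CF_t = 1033.500000, DF = 0.788039, PV = 814.437897
Price P = sum_t PV_t = 963.364697
Convexity numerator sum_t t*(t + 1/m) * CF_t / (1+y/m)^(m*t + 2):
  t = 0.5000: term = 14.869233
  t = 1.0000: term = 42.871406
  t = 1.5000: term = 82.405394
  t = 2.0000: term = 131.996466
  t = 2.5000: term = 190.288034
  t = 3.0000: term = 7898.836124
Convexity = (1/P) * sum = 8361.266656 / 963.364697 = 8.679233


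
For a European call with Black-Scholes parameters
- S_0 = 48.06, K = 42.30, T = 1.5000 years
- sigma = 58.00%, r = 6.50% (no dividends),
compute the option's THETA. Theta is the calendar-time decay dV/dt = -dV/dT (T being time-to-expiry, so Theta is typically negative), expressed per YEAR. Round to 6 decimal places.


d1 = 0.6721500428; d2 = -0.0382019826
phi(d1) = 0.3182775834; exp(-qT) = 1.0000000000; exp(-rT) = 0.9071023416
Theta = -S*exp(-qT)*phi(d1)*sigma/(2*sqrt(T)) - r*K*exp(-rT)*N(d2) + q*S*exp(-qT)*N(d1)
N(d1) = 0.7492559095; N(d2) = 0.4847633201; sqrt(T) = 1.2247448714
Term 1 = -48.0600 * 1.0000000000 * 0.3182775834 * 0.5800 / (2 * 1.2247448714) = -3.6219477987
Term 2 = -0.0650 * 42.3000 * 0.9071023416 * 0.4847633201 = -1.2090374777
Term 3 = 0 (no dividend yield, q = 0)
Theta = -3.6219477987 + (-1.2090374777) + (0.0000000000) = -4.830985

Answer: Theta = -4.830985


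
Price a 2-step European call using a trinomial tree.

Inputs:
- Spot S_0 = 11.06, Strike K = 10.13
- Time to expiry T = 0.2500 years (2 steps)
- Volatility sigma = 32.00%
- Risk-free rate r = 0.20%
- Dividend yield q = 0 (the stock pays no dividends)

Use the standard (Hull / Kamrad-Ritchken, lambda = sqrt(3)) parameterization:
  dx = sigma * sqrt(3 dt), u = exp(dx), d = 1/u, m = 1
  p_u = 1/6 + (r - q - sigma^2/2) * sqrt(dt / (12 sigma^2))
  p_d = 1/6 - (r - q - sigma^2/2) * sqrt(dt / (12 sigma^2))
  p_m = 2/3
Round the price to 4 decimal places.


dt = T/N = 0.125000; dx = sigma*sqrt(3*dt) = 0.195959
u = exp(dx) = 1.216477; d = 1/u = 0.822046
p_u = 0.150975, p_m = 0.666667, p_d = 0.182359
Discount per step: exp(-r*dt) = 0.999750
Stock lattice S(k, j) with j the centered position index:
  k=0: S(0,+0) = 11.0600
  k=1: S(1,-1) = 9.0918; S(1,+0) = 11.0600; S(1,+1) = 13.4542
  k=2: S(2,-2) = 7.4739; S(2,-1) = 9.0918; S(2,+0) = 11.0600; S(2,+1) = 13.4542; S(2,+2) = 16.3668
Terminal payoffs V(N, j) = max(S_T - K, 0):
  V(2,-2) = 0.000000; V(2,-1) = 0.000000; V(2,+0) = 0.930000; V(2,+1) = 3.324238; V(2,+2) = 6.236775
Backward induction: V(k, j) = exp(-r*dt) * [p_u * V(k+1, j+1) + p_m * V(k+1, j) + p_d * V(k+1, j-1)]
  V(1,-1) = exp(-r*dt) * [p_u*0.930000 + p_m*0.000000 + p_d*0.000000] = 0.140371
  V(1,+0) = exp(-r*dt) * [p_u*3.324238 + p_m*0.930000 + p_d*0.000000] = 1.121595
  V(1,+1) = exp(-r*dt) * [p_u*6.236775 + p_m*3.324238 + p_d*0.930000] = 3.326515
  V(0,+0) = exp(-r*dt) * [p_u*3.326515 + p_m*1.121595 + p_d*0.140371] = 1.275229

Answer: Price = V(0,0) = 1.2752
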